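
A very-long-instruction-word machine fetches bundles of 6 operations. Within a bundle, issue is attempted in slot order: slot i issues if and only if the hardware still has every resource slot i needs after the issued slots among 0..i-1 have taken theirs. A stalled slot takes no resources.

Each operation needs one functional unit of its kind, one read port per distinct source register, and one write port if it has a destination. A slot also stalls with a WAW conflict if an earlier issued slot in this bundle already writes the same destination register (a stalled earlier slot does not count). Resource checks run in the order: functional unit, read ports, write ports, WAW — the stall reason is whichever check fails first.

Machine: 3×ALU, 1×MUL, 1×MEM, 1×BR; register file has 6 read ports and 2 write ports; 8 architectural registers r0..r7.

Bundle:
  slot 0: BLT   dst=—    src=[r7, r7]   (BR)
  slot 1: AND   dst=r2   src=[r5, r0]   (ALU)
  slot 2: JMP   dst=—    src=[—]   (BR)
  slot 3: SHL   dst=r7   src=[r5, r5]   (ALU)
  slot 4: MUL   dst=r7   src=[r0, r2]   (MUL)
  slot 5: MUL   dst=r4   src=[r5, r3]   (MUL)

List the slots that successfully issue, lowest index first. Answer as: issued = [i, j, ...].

issued = [0, 1, 3]

  0. BR ⇒ go  {3A/1Mu/1Ld/0B | 5r 2w}
  1. ALU→r2 ⇒ go  {2A/1Mu/1Ld/0B | 3r 1w}
  2. BR ⇒ no(FU)  {2A/1Mu/1Ld/0B | 3r 1w}
  3. ALU→r7 ⇒ go  {1A/1Mu/1Ld/0B | 2r 0w}
  4. MUL→r7 ⇒ no(WR_PORT)  {1A/1Mu/1Ld/0B | 2r 0w}
  5. MUL→r4 ⇒ no(WR_PORT)  {1A/1Mu/1Ld/0B | 2r 0w}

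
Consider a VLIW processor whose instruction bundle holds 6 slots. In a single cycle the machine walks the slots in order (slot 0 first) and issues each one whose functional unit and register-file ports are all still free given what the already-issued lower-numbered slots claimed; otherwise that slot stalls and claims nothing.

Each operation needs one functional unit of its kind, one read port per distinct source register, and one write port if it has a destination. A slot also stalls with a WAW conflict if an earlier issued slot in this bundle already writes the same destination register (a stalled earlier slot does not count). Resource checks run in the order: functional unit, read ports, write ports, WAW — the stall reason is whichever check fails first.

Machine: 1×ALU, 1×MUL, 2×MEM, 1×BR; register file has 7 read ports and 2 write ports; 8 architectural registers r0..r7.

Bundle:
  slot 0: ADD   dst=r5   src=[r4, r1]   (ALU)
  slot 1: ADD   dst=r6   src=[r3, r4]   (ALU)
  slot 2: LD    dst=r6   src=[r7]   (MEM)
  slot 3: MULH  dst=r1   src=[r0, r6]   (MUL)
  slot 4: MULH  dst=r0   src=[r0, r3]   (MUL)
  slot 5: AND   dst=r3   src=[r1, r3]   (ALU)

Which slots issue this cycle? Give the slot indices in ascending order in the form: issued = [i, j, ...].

issued = [0, 2]

(0) want 1×ALU +2rd +1wr — yes → AL0|MU1|ME2|BR1|rd5|wr1
(1) want 1×ALU +2rd +1wr — FU → AL0|MU1|ME2|BR1|rd5|wr1
(2) want 1×MEM +1rd +1wr — yes → AL0|MU1|ME1|BR1|rd4|wr0
(3) want 1×MUL +2rd +1wr — WR_PORT → AL0|MU1|ME1|BR1|rd4|wr0
(4) want 1×MUL +2rd +1wr — WR_PORT → AL0|MU1|ME1|BR1|rd4|wr0
(5) want 1×ALU +2rd +1wr — FU → AL0|MU1|ME1|BR1|rd4|wr0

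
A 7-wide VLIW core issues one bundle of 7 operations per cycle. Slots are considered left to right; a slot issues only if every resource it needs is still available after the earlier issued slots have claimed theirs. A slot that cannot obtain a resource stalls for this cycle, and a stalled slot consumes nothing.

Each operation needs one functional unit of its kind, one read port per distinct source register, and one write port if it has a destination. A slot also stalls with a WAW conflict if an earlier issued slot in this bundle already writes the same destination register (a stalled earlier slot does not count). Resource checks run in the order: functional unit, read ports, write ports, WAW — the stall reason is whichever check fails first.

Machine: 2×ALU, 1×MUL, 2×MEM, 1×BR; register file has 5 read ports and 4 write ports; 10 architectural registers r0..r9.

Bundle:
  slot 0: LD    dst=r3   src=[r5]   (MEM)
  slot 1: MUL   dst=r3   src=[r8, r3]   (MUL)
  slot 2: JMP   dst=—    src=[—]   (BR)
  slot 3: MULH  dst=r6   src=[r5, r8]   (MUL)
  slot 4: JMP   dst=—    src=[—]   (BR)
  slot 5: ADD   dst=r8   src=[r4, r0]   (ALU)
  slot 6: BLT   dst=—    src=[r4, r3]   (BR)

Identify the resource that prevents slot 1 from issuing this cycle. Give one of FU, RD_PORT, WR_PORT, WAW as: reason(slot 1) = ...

reason(slot 1) = WAW

(0) want 1×MEM +1rd +1wr — yes → AL2|MU1|ME1|BR1|rd4|wr3
(1) want 1×MUL +2rd +1wr — WAW → AL2|MU1|ME1|BR1|rd4|wr3
(2) want 1×BR +0rd +0wr — yes → AL2|MU1|ME1|BR0|rd4|wr3
(3) want 1×MUL +2rd +1wr — yes → AL2|MU0|ME1|BR0|rd2|wr2
(4) want 1×BR +0rd +0wr — FU → AL2|MU0|ME1|BR0|rd2|wr2
(5) want 1×ALU +2rd +1wr — yes → AL1|MU0|ME1|BR0|rd0|wr1
(6) want 1×BR +2rd +0wr — FU → AL1|MU0|ME1|BR0|rd0|wr1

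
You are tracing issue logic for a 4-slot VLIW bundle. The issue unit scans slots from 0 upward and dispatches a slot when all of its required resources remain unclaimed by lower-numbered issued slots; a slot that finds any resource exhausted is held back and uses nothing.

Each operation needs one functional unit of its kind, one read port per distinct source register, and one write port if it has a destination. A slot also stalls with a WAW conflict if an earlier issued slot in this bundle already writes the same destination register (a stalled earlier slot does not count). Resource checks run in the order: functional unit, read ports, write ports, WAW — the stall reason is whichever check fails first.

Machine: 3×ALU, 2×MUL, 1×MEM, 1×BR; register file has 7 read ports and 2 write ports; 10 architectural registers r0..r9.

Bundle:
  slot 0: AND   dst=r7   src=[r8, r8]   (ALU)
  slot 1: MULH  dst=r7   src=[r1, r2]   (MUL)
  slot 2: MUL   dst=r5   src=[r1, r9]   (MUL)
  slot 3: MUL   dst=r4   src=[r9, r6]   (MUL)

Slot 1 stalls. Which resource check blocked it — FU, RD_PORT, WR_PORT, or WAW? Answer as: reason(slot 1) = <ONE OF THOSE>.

  0. ALU→r7 ⇒ go  {2A/2Mu/1Ld/1B | 6r 1w}
  1. MUL→r7 ⇒ no(WAW)  {2A/2Mu/1Ld/1B | 6r 1w}
  2. MUL→r5 ⇒ go  {2A/1Mu/1Ld/1B | 4r 0w}
  3. MUL→r4 ⇒ no(WR_PORT)  {2A/1Mu/1Ld/1B | 4r 0w}

reason(slot 1) = WAW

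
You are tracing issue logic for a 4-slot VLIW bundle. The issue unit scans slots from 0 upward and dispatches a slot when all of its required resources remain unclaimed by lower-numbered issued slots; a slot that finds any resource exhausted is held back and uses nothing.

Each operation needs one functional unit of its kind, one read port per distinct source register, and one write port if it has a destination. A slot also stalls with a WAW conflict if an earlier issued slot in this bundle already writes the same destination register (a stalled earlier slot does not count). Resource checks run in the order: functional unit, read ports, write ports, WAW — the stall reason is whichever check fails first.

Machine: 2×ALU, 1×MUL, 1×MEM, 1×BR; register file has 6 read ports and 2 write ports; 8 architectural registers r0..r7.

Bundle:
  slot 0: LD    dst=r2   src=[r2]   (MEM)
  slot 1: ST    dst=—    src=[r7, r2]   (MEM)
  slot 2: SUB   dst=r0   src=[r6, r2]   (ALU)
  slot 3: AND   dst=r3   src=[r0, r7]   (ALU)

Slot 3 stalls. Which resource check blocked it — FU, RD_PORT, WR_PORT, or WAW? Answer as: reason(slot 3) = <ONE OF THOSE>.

reason(slot 3) = WR_PORT

#0 MEM src=r2 dispatched  <A:2 Mu:1 Ld:0 B:1 rd:5 wr:1>
#1 MEM src=r7,r2 held:FU  <A:2 Mu:1 Ld:0 B:1 rd:5 wr:1>
#2 ALU src=r6,r2 dispatched  <A:1 Mu:1 Ld:0 B:1 rd:3 wr:0>
#3 ALU src=r0,r7 held:WR_PORT  <A:1 Mu:1 Ld:0 B:1 rd:3 wr:0>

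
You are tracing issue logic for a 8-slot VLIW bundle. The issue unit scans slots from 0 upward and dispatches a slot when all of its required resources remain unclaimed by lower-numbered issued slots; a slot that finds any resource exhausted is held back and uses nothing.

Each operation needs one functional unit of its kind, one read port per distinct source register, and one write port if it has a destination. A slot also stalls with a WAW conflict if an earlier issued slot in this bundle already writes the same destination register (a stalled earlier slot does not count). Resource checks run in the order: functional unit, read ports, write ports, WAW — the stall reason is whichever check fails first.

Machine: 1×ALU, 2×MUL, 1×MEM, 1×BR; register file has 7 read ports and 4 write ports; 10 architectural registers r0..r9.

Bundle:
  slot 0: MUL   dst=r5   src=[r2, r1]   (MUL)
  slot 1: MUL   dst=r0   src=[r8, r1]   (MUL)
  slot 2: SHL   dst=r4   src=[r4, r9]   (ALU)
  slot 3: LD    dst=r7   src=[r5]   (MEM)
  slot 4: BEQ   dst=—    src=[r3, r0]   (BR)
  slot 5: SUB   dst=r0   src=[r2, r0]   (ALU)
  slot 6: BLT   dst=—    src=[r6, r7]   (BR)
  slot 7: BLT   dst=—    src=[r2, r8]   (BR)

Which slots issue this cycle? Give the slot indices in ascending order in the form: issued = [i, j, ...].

issued = [0, 1, 2, 3]

(0) want 1×MUL +2rd +1wr — yes → AL1|MU1|ME1|BR1|rd5|wr3
(1) want 1×MUL +2rd +1wr — yes → AL1|MU0|ME1|BR1|rd3|wr2
(2) want 1×ALU +2rd +1wr — yes → AL0|MU0|ME1|BR1|rd1|wr1
(3) want 1×MEM +1rd +1wr — yes → AL0|MU0|ME0|BR1|rd0|wr0
(4) want 1×BR +2rd +0wr — RD_PORT → AL0|MU0|ME0|BR1|rd0|wr0
(5) want 1×ALU +2rd +1wr — FU → AL0|MU0|ME0|BR1|rd0|wr0
(6) want 1×BR +2rd +0wr — RD_PORT → AL0|MU0|ME0|BR1|rd0|wr0
(7) want 1×BR +2rd +0wr — RD_PORT → AL0|MU0|ME0|BR1|rd0|wr0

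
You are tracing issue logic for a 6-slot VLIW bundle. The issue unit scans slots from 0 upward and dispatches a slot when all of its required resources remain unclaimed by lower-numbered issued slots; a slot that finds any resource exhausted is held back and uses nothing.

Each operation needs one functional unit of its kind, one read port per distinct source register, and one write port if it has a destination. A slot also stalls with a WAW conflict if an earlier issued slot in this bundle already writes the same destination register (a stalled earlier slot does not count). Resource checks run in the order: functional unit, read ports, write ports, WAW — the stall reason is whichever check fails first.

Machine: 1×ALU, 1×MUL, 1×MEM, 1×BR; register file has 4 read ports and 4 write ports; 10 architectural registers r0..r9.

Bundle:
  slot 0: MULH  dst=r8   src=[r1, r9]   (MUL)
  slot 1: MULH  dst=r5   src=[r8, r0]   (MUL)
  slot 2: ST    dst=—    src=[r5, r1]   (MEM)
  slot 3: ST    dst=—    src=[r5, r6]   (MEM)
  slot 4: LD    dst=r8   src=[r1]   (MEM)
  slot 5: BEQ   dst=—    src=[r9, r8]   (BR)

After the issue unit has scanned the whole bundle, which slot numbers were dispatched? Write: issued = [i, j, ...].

issued = [0, 2]

[0] MUL needs rd=2 wr=1: ok; after: ALU=1 MUL=0 MEM=1 BR=1, R=2, W=3
[1] MUL needs rd=2 wr=1: FU; after: ALU=1 MUL=0 MEM=1 BR=1, R=2, W=3
[2] MEM needs rd=2 wr=0: ok; after: ALU=1 MUL=0 MEM=0 BR=1, R=0, W=3
[3] MEM needs rd=2 wr=0: FU; after: ALU=1 MUL=0 MEM=0 BR=1, R=0, W=3
[4] MEM needs rd=1 wr=1: FU; after: ALU=1 MUL=0 MEM=0 BR=1, R=0, W=3
[5] BR needs rd=2 wr=0: RD_PORT; after: ALU=1 MUL=0 MEM=0 BR=1, R=0, W=3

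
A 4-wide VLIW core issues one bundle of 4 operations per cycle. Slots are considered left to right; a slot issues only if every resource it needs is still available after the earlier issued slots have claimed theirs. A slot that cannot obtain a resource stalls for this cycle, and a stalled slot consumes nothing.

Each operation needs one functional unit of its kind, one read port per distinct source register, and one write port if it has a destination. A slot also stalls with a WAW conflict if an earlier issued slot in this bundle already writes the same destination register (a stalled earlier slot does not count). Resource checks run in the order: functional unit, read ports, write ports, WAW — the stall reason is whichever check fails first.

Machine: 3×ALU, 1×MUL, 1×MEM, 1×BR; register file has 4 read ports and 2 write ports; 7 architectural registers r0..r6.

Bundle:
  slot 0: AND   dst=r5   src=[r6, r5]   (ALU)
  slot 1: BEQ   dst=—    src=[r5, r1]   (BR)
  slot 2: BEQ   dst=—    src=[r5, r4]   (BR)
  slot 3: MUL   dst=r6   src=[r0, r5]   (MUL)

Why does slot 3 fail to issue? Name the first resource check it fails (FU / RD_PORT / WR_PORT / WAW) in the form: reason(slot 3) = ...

reason(slot 3) = RD_PORT

#0 ALU src=r6,r5 dispatched  <A:2 Mu:1 Ld:1 B:1 rd:2 wr:1>
#1 BR src=r5,r1 dispatched  <A:2 Mu:1 Ld:1 B:0 rd:0 wr:1>
#2 BR src=r5,r4 held:FU  <A:2 Mu:1 Ld:1 B:0 rd:0 wr:1>
#3 MUL src=r0,r5 held:RD_PORT  <A:2 Mu:1 Ld:1 B:0 rd:0 wr:1>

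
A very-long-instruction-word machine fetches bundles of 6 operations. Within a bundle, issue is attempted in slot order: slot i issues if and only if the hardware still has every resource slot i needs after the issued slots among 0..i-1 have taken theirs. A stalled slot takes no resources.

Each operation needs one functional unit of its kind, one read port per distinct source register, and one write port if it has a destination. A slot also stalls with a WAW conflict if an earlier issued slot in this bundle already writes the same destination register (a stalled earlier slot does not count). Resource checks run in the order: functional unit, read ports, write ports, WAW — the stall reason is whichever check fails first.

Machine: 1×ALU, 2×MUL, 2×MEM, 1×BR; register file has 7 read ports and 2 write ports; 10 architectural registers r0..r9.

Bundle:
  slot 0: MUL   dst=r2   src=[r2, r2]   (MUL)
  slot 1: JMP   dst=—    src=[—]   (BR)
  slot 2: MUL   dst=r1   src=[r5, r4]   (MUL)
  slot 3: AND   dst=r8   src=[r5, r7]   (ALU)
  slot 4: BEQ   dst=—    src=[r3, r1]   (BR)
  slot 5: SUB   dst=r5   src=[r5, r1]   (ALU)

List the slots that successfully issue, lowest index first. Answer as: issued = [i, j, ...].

(0) want 1×MUL +1rd +1wr — yes → AL1|MU1|ME2|BR1|rd6|wr1
(1) want 1×BR +0rd +0wr — yes → AL1|MU1|ME2|BR0|rd6|wr1
(2) want 1×MUL +2rd +1wr — yes → AL1|MU0|ME2|BR0|rd4|wr0
(3) want 1×ALU +2rd +1wr — WR_PORT → AL1|MU0|ME2|BR0|rd4|wr0
(4) want 1×BR +2rd +0wr — FU → AL1|MU0|ME2|BR0|rd4|wr0
(5) want 1×ALU +2rd +1wr — WR_PORT → AL1|MU0|ME2|BR0|rd4|wr0

issued = [0, 1, 2]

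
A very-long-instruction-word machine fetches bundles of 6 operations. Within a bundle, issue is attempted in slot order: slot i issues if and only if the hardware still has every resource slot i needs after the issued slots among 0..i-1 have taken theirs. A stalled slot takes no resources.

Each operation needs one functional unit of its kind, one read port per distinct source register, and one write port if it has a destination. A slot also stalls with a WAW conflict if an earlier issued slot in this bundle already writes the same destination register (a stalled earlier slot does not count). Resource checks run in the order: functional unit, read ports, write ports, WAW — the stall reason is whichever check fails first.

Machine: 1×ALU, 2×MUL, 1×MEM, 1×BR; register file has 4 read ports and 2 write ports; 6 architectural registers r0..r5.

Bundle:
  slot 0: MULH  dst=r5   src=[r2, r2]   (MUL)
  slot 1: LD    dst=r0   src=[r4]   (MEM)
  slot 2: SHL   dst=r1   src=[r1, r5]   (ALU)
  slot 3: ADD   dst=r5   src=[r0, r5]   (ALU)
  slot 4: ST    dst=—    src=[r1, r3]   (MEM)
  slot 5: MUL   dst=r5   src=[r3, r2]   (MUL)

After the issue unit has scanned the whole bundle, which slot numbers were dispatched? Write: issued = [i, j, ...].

issued = [0, 1]

slot 0 (MUL): ISSUE — free A1,Mu1,Ld1,B1 rp3 wp1
slot 1 (MEM): ISSUE — free A1,Mu1,Ld0,B1 rp2 wp0
slot 2 (ALU): stall WR_PORT — free A1,Mu1,Ld0,B1 rp2 wp0
slot 3 (ALU): stall WR_PORT — free A1,Mu1,Ld0,B1 rp2 wp0
slot 4 (MEM): stall FU — free A1,Mu1,Ld0,B1 rp2 wp0
slot 5 (MUL): stall WR_PORT — free A1,Mu1,Ld0,B1 rp2 wp0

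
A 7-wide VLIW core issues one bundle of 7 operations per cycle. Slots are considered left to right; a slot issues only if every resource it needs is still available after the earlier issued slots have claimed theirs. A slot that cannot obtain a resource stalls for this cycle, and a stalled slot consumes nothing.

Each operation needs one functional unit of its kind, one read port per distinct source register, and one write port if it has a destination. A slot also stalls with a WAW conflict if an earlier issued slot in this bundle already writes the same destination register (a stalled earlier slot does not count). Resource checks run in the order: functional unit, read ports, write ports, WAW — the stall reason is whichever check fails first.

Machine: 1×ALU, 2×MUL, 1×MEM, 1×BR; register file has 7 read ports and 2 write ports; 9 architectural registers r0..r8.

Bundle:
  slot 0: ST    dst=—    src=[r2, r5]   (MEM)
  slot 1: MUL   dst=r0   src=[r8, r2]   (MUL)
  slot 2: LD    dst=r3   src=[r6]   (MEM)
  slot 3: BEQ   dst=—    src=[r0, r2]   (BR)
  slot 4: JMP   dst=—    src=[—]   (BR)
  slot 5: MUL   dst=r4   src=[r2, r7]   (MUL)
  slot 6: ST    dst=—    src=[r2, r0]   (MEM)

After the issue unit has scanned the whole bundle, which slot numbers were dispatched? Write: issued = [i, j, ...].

#0 MEM src=r2,r5 dispatched  <A:1 Mu:2 Ld:0 B:1 rd:5 wr:2>
#1 MUL src=r8,r2 dispatched  <A:1 Mu:1 Ld:0 B:1 rd:3 wr:1>
#2 MEM src=r6 held:FU  <A:1 Mu:1 Ld:0 B:1 rd:3 wr:1>
#3 BR src=r0,r2 dispatched  <A:1 Mu:1 Ld:0 B:0 rd:1 wr:1>
#4 BR src=- held:FU  <A:1 Mu:1 Ld:0 B:0 rd:1 wr:1>
#5 MUL src=r2,r7 held:RD_PORT  <A:1 Mu:1 Ld:0 B:0 rd:1 wr:1>
#6 MEM src=r2,r0 held:FU  <A:1 Mu:1 Ld:0 B:0 rd:1 wr:1>

issued = [0, 1, 3]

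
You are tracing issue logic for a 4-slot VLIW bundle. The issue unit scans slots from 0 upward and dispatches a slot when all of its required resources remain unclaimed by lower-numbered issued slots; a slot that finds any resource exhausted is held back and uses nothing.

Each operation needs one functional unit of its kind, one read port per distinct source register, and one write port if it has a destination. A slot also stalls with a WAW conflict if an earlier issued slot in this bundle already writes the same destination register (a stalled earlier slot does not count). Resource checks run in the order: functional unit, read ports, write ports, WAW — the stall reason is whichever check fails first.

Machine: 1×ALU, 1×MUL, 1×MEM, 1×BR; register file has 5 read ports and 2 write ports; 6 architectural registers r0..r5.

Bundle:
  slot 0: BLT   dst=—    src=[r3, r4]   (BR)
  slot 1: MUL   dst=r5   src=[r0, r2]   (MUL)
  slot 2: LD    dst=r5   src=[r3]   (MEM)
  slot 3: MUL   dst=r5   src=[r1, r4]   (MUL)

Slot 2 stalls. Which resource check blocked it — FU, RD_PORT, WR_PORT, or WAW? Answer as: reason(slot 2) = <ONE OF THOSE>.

reason(slot 2) = WAW

  0. BR ⇒ go  {1A/1Mu/1Ld/0B | 3r 2w}
  1. MUL→r5 ⇒ go  {1A/0Mu/1Ld/0B | 1r 1w}
  2. MEM→r5 ⇒ no(WAW)  {1A/0Mu/1Ld/0B | 1r 1w}
  3. MUL→r5 ⇒ no(FU)  {1A/0Mu/1Ld/0B | 1r 1w}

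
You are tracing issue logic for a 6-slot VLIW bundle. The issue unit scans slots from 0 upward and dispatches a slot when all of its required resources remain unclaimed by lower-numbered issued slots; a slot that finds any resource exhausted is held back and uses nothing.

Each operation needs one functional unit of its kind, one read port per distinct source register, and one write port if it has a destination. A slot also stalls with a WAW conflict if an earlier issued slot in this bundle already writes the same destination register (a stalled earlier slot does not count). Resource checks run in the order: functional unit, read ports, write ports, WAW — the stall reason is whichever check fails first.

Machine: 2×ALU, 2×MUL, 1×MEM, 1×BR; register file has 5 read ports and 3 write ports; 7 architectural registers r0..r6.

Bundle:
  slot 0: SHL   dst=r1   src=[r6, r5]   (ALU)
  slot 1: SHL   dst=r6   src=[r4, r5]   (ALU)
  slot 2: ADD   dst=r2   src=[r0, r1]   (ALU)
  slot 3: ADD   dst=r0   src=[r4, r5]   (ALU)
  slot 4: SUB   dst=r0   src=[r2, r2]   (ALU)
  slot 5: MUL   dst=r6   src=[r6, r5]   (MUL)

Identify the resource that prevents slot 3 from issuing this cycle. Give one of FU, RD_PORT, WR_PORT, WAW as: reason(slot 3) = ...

  0. ALU→r1 ⇒ go  {1A/2Mu/1Ld/1B | 3r 2w}
  1. ALU→r6 ⇒ go  {0A/2Mu/1Ld/1B | 1r 1w}
  2. ALU→r2 ⇒ no(FU)  {0A/2Mu/1Ld/1B | 1r 1w}
  3. ALU→r0 ⇒ no(FU)  {0A/2Mu/1Ld/1B | 1r 1w}
  4. ALU→r0 ⇒ no(FU)  {0A/2Mu/1Ld/1B | 1r 1w}
  5. MUL→r6 ⇒ no(RD_PORT)  {0A/2Mu/1Ld/1B | 1r 1w}

reason(slot 3) = FU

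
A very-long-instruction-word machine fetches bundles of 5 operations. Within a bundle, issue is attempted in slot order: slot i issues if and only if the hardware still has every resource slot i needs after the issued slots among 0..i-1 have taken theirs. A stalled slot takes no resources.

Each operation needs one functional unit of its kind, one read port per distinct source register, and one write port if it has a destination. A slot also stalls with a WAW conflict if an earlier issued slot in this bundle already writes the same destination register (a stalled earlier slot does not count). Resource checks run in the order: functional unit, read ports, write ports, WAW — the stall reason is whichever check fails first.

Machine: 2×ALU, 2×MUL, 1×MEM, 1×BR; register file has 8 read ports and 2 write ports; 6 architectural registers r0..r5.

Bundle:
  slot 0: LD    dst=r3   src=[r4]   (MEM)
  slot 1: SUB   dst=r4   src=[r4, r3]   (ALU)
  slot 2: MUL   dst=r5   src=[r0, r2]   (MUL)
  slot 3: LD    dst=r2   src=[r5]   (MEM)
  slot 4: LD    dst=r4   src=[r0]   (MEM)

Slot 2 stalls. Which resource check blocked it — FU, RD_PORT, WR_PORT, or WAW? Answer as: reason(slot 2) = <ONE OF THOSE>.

(0) want 1×MEM +1rd +1wr — yes → AL2|MU2|ME0|BR1|rd7|wr1
(1) want 1×ALU +2rd +1wr — yes → AL1|MU2|ME0|BR1|rd5|wr0
(2) want 1×MUL +2rd +1wr — WR_PORT → AL1|MU2|ME0|BR1|rd5|wr0
(3) want 1×MEM +1rd +1wr — FU → AL1|MU2|ME0|BR1|rd5|wr0
(4) want 1×MEM +1rd +1wr — FU → AL1|MU2|ME0|BR1|rd5|wr0

reason(slot 2) = WR_PORT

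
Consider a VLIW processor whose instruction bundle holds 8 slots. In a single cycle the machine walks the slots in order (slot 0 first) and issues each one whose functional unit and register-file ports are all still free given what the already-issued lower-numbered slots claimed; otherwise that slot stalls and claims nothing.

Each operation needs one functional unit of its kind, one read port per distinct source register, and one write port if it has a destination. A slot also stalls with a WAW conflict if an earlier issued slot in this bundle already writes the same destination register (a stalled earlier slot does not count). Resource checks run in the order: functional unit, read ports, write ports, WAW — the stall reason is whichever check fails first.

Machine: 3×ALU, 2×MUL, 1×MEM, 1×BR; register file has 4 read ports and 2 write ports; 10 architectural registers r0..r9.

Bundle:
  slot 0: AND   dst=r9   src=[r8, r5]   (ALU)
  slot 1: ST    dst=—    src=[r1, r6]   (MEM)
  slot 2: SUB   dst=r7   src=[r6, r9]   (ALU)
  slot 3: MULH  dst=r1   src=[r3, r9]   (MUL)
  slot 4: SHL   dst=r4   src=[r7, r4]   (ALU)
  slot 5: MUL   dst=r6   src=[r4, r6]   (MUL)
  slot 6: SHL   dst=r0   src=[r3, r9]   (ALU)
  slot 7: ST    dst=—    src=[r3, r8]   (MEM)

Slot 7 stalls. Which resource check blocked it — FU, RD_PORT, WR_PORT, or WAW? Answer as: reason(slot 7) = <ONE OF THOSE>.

  0. ALU→r9 ⇒ go  {2A/2Mu/1Ld/1B | 2r 1w}
  1. MEM ⇒ go  {2A/2Mu/0Ld/1B | 0r 1w}
  2. ALU→r7 ⇒ no(RD_PORT)  {2A/2Mu/0Ld/1B | 0r 1w}
  3. MUL→r1 ⇒ no(RD_PORT)  {2A/2Mu/0Ld/1B | 0r 1w}
  4. ALU→r4 ⇒ no(RD_PORT)  {2A/2Mu/0Ld/1B | 0r 1w}
  5. MUL→r6 ⇒ no(RD_PORT)  {2A/2Mu/0Ld/1B | 0r 1w}
  6. ALU→r0 ⇒ no(RD_PORT)  {2A/2Mu/0Ld/1B | 0r 1w}
  7. MEM ⇒ no(FU)  {2A/2Mu/0Ld/1B | 0r 1w}

reason(slot 7) = FU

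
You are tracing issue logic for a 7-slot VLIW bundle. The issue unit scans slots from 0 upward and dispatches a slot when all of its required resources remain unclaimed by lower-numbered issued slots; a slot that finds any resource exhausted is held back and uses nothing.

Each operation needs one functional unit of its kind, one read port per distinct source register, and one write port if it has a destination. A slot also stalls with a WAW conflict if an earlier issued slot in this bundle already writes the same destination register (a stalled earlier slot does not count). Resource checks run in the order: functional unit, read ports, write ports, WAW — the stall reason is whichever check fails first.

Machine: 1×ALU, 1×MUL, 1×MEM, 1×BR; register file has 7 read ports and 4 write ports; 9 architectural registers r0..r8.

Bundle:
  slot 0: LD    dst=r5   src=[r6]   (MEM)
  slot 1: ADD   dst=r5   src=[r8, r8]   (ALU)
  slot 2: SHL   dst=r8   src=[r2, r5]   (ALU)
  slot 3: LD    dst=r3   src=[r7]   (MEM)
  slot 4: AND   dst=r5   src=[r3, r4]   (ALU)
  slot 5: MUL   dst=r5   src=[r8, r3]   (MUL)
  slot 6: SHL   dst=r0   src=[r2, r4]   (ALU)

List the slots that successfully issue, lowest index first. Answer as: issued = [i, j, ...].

  0. MEM→r5 ⇒ go  {1A/1Mu/0Ld/1B | 6r 3w}
  1. ALU→r5 ⇒ no(WAW)  {1A/1Mu/0Ld/1B | 6r 3w}
  2. ALU→r8 ⇒ go  {0A/1Mu/0Ld/1B | 4r 2w}
  3. MEM→r3 ⇒ no(FU)  {0A/1Mu/0Ld/1B | 4r 2w}
  4. ALU→r5 ⇒ no(FU)  {0A/1Mu/0Ld/1B | 4r 2w}
  5. MUL→r5 ⇒ no(WAW)  {0A/1Mu/0Ld/1B | 4r 2w}
  6. ALU→r0 ⇒ no(FU)  {0A/1Mu/0Ld/1B | 4r 2w}

issued = [0, 2]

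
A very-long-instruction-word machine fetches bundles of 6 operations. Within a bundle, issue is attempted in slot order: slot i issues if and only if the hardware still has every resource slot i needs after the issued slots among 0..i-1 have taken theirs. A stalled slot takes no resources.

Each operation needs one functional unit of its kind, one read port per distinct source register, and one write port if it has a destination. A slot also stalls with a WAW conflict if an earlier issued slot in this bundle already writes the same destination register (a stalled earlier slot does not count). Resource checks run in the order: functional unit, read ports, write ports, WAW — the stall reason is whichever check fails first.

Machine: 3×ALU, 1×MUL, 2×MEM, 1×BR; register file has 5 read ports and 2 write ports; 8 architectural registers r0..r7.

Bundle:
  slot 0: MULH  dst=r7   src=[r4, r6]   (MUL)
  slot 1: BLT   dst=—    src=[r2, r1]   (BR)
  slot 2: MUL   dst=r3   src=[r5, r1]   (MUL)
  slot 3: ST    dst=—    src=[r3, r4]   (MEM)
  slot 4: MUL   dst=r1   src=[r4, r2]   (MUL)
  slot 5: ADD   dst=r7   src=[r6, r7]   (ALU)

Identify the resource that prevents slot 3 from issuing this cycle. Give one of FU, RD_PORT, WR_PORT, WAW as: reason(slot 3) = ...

reason(slot 3) = RD_PORT

#0 MUL src=r4,r6 dispatched  <A:3 Mu:0 Ld:2 B:1 rd:3 wr:1>
#1 BR src=r2,r1 dispatched  <A:3 Mu:0 Ld:2 B:0 rd:1 wr:1>
#2 MUL src=r5,r1 held:FU  <A:3 Mu:0 Ld:2 B:0 rd:1 wr:1>
#3 MEM src=r3,r4 held:RD_PORT  <A:3 Mu:0 Ld:2 B:0 rd:1 wr:1>
#4 MUL src=r4,r2 held:FU  <A:3 Mu:0 Ld:2 B:0 rd:1 wr:1>
#5 ALU src=r6,r7 held:RD_PORT  <A:3 Mu:0 Ld:2 B:0 rd:1 wr:1>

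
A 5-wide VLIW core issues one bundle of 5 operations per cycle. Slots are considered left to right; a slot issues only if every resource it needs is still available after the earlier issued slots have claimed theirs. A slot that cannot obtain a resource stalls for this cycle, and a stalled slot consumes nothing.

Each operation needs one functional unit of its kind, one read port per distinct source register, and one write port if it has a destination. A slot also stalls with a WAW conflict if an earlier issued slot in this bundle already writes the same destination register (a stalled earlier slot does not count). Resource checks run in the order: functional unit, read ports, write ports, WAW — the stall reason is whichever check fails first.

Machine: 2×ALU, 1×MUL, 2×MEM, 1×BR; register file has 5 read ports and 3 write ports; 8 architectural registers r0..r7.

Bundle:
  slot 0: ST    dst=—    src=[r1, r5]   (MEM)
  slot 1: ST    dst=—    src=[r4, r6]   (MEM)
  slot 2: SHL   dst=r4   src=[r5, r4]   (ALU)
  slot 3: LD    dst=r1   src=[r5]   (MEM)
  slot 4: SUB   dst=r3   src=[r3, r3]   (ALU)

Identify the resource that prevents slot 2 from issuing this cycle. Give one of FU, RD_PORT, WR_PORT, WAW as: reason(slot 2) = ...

reason(slot 2) = RD_PORT

#0 MEM src=r1,r5 dispatched  <A:2 Mu:1 Ld:1 B:1 rd:3 wr:3>
#1 MEM src=r4,r6 dispatched  <A:2 Mu:1 Ld:0 B:1 rd:1 wr:3>
#2 ALU src=r5,r4 held:RD_PORT  <A:2 Mu:1 Ld:0 B:1 rd:1 wr:3>
#3 MEM src=r5 held:FU  <A:2 Mu:1 Ld:0 B:1 rd:1 wr:3>
#4 ALU src=r3,r3 dispatched  <A:1 Mu:1 Ld:0 B:1 rd:0 wr:2>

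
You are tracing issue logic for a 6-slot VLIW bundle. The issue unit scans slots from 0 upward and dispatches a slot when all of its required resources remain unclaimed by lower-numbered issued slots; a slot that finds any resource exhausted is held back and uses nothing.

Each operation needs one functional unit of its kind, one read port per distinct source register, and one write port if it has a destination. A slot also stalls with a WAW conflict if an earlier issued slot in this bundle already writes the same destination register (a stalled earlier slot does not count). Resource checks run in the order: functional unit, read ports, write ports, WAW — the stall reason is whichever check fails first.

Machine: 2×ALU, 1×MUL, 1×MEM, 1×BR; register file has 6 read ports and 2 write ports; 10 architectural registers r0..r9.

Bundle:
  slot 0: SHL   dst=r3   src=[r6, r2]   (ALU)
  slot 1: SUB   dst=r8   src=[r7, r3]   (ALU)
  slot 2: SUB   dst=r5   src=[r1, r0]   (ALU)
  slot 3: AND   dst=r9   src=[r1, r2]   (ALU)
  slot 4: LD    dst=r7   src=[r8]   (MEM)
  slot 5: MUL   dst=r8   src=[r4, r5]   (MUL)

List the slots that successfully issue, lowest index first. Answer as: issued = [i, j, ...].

issued = [0, 1]

slot 0 (ALU): ISSUE — free A1,Mu1,Ld1,B1 rp4 wp1
slot 1 (ALU): ISSUE — free A0,Mu1,Ld1,B1 rp2 wp0
slot 2 (ALU): stall FU — free A0,Mu1,Ld1,B1 rp2 wp0
slot 3 (ALU): stall FU — free A0,Mu1,Ld1,B1 rp2 wp0
slot 4 (MEM): stall WR_PORT — free A0,Mu1,Ld1,B1 rp2 wp0
slot 5 (MUL): stall WR_PORT — free A0,Mu1,Ld1,B1 rp2 wp0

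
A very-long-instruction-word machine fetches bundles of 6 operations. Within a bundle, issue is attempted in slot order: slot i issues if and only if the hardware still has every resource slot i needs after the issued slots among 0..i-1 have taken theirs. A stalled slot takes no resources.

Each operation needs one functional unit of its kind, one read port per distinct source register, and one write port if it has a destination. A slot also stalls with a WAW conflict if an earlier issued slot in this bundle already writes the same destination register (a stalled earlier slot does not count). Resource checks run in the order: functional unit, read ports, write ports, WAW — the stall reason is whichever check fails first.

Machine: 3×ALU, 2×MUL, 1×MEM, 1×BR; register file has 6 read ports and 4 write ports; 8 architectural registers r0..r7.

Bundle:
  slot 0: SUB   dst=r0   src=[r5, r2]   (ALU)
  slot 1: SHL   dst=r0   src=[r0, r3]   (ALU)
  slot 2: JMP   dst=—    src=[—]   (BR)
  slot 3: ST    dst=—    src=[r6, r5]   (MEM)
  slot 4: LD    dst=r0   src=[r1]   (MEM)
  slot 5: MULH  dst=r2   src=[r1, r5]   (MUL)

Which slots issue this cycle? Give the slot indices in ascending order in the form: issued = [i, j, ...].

issued = [0, 2, 3, 5]

[0] ALU needs rd=2 wr=1: ok; after: ALU=2 MUL=2 MEM=1 BR=1, R=4, W=3
[1] ALU needs rd=2 wr=1: WAW; after: ALU=2 MUL=2 MEM=1 BR=1, R=4, W=3
[2] BR needs rd=0 wr=0: ok; after: ALU=2 MUL=2 MEM=1 BR=0, R=4, W=3
[3] MEM needs rd=2 wr=0: ok; after: ALU=2 MUL=2 MEM=0 BR=0, R=2, W=3
[4] MEM needs rd=1 wr=1: FU; after: ALU=2 MUL=2 MEM=0 BR=0, R=2, W=3
[5] MUL needs rd=2 wr=1: ok; after: ALU=2 MUL=1 MEM=0 BR=0, R=0, W=2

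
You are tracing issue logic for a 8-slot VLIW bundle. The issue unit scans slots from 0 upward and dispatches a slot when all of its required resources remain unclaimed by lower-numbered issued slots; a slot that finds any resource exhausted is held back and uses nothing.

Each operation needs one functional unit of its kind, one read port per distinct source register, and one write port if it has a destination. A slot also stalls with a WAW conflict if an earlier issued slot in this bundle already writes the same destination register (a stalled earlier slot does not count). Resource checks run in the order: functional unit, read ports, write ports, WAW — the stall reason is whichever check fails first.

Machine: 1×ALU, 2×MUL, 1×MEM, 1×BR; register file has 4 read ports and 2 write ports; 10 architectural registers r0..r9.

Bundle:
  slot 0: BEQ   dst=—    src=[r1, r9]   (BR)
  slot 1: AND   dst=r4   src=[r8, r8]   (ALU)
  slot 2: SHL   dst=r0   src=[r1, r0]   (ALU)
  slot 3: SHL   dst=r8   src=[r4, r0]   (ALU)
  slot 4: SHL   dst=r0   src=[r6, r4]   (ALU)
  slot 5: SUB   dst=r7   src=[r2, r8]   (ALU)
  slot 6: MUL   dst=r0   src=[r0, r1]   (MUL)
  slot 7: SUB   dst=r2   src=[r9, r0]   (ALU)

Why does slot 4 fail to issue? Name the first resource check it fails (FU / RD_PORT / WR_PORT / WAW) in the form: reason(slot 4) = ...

  0. BR ⇒ go  {1A/2Mu/1Ld/0B | 2r 2w}
  1. ALU→r4 ⇒ go  {0A/2Mu/1Ld/0B | 1r 1w}
  2. ALU→r0 ⇒ no(FU)  {0A/2Mu/1Ld/0B | 1r 1w}
  3. ALU→r8 ⇒ no(FU)  {0A/2Mu/1Ld/0B | 1r 1w}
  4. ALU→r0 ⇒ no(FU)  {0A/2Mu/1Ld/0B | 1r 1w}
  5. ALU→r7 ⇒ no(FU)  {0A/2Mu/1Ld/0B | 1r 1w}
  6. MUL→r0 ⇒ no(RD_PORT)  {0A/2Mu/1Ld/0B | 1r 1w}
  7. ALU→r2 ⇒ no(FU)  {0A/2Mu/1Ld/0B | 1r 1w}

reason(slot 4) = FU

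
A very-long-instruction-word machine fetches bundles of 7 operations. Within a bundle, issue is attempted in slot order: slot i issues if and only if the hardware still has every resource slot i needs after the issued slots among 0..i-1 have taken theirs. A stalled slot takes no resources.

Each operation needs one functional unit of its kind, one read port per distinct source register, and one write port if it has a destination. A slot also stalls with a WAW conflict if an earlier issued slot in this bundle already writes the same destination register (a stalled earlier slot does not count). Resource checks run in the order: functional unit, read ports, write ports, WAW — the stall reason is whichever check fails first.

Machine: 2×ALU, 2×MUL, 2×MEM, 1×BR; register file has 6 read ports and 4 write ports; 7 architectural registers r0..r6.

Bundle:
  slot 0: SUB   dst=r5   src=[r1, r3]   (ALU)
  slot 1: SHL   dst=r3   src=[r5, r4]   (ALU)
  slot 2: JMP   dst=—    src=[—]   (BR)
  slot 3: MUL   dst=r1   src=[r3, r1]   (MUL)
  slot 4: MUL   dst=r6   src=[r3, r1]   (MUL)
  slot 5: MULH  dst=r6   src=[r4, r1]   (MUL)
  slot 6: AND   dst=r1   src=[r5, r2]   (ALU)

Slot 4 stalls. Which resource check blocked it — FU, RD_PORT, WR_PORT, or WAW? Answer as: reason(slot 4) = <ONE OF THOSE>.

slot 0 (ALU): ISSUE — free A1,Mu2,Ld2,B1 rp4 wp3
slot 1 (ALU): ISSUE — free A0,Mu2,Ld2,B1 rp2 wp2
slot 2 (BR): ISSUE — free A0,Mu2,Ld2,B0 rp2 wp2
slot 3 (MUL): ISSUE — free A0,Mu1,Ld2,B0 rp0 wp1
slot 4 (MUL): stall RD_PORT — free A0,Mu1,Ld2,B0 rp0 wp1
slot 5 (MUL): stall RD_PORT — free A0,Mu1,Ld2,B0 rp0 wp1
slot 6 (ALU): stall FU — free A0,Mu1,Ld2,B0 rp0 wp1

reason(slot 4) = RD_PORT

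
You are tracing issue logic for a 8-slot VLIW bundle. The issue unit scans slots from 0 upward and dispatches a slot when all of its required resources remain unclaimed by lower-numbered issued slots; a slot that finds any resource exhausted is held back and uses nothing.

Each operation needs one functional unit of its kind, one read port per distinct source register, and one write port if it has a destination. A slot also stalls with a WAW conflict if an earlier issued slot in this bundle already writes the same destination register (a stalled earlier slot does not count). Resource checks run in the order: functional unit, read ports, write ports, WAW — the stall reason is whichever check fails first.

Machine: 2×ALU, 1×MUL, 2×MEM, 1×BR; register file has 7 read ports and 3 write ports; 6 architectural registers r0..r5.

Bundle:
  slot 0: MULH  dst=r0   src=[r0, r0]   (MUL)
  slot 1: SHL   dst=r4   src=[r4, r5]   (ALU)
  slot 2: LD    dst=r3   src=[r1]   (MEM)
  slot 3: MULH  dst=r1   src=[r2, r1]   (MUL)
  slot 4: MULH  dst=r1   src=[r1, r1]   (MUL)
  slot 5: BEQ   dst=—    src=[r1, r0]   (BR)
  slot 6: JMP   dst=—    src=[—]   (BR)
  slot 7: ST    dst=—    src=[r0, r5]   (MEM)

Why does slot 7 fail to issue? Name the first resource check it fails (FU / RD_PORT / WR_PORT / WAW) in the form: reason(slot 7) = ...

  0. MUL→r0 ⇒ go  {2A/0Mu/2Ld/1B | 6r 2w}
  1. ALU→r4 ⇒ go  {1A/0Mu/2Ld/1B | 4r 1w}
  2. MEM→r3 ⇒ go  {1A/0Mu/1Ld/1B | 3r 0w}
  3. MUL→r1 ⇒ no(FU)  {1A/0Mu/1Ld/1B | 3r 0w}
  4. MUL→r1 ⇒ no(FU)  {1A/0Mu/1Ld/1B | 3r 0w}
  5. BR ⇒ go  {1A/0Mu/1Ld/0B | 1r 0w}
  6. BR ⇒ no(FU)  {1A/0Mu/1Ld/0B | 1r 0w}
  7. MEM ⇒ no(RD_PORT)  {1A/0Mu/1Ld/0B | 1r 0w}

reason(slot 7) = RD_PORT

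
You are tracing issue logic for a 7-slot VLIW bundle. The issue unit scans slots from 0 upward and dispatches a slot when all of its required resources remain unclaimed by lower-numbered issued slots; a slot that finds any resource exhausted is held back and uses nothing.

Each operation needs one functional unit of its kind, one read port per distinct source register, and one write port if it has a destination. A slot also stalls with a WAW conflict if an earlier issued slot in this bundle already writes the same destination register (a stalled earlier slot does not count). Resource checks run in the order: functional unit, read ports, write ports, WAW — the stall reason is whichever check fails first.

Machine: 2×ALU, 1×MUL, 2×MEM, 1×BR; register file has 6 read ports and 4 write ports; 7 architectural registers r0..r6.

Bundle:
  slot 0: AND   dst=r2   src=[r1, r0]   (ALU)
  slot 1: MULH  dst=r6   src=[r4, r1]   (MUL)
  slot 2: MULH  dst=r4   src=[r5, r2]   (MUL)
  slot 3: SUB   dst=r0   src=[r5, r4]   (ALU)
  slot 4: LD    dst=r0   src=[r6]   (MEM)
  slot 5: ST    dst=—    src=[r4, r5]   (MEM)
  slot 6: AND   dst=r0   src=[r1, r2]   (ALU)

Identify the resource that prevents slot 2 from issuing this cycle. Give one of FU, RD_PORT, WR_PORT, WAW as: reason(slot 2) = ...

#0 ALU src=r1,r0 dispatched  <A:1 Mu:1 Ld:2 B:1 rd:4 wr:3>
#1 MUL src=r4,r1 dispatched  <A:1 Mu:0 Ld:2 B:1 rd:2 wr:2>
#2 MUL src=r5,r2 held:FU  <A:1 Mu:0 Ld:2 B:1 rd:2 wr:2>
#3 ALU src=r5,r4 dispatched  <A:0 Mu:0 Ld:2 B:1 rd:0 wr:1>
#4 MEM src=r6 held:RD_PORT  <A:0 Mu:0 Ld:2 B:1 rd:0 wr:1>
#5 MEM src=r4,r5 held:RD_PORT  <A:0 Mu:0 Ld:2 B:1 rd:0 wr:1>
#6 ALU src=r1,r2 held:FU  <A:0 Mu:0 Ld:2 B:1 rd:0 wr:1>

reason(slot 2) = FU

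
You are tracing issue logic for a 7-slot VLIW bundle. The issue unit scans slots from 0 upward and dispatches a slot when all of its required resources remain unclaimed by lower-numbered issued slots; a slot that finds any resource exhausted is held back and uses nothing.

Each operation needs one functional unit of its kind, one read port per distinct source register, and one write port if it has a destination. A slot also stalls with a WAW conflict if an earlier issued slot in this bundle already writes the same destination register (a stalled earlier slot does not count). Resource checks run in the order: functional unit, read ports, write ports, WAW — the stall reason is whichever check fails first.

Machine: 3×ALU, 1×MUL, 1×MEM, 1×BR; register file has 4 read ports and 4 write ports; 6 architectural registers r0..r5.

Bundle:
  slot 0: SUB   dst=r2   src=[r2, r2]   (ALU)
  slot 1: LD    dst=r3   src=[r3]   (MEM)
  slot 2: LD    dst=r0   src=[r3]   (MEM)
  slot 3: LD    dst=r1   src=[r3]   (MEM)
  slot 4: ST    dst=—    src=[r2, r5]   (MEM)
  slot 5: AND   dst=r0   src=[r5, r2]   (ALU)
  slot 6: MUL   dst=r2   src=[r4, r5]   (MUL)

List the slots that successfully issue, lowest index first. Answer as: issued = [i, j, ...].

issued = [0, 1, 5]

slot 0 (ALU): ISSUE — free A2,Mu1,Ld1,B1 rp3 wp3
slot 1 (MEM): ISSUE — free A2,Mu1,Ld0,B1 rp2 wp2
slot 2 (MEM): stall FU — free A2,Mu1,Ld0,B1 rp2 wp2
slot 3 (MEM): stall FU — free A2,Mu1,Ld0,B1 rp2 wp2
slot 4 (MEM): stall FU — free A2,Mu1,Ld0,B1 rp2 wp2
slot 5 (ALU): ISSUE — free A1,Mu1,Ld0,B1 rp0 wp1
slot 6 (MUL): stall RD_PORT — free A1,Mu1,Ld0,B1 rp0 wp1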